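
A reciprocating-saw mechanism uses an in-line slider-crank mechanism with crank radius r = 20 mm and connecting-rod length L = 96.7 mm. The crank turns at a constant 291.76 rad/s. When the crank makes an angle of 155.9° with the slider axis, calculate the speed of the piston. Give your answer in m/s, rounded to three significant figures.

ω = 291.8 rad/s
For an in-line slider-crank, x = r cosθ + √(L² − r² sin²θ), so v = −rω sinθ·[1 + r cosθ/√(L² − r² sin²θ)].
With r = 0.02 m, L = 0.0967 m, θ = 155.9°: √(L² − r² sin²θ) = 0.096355 m.
v = −0.02·291.8·0.40833·[1 + 0.02·-0.91283/0.096355] = -1.9312 m/s.
|v| = 1.9312 m/s.

1.93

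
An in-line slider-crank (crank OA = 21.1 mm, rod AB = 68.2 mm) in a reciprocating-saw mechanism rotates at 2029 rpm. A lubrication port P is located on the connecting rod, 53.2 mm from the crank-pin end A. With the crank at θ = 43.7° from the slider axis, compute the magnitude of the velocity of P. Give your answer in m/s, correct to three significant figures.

3.72

ω = 212.5 rad/s.  Crank-pin speed |V_A| = rω = 4.4833 m/s, perpendicular to OA.
Rod angle: sinφ = −(r/L) sinθ ⇒ φ = -12.342°; ω_rod = −rω cosθ/√(L²−r²sin²θ) = -48.65 rad/s.
V_P = V_A + ω_rod × AP, with AP = 0.0532 m along the rod.
Components: V_Px = −rω sinθ − a·ω_rod·sinφ = -3.6506 m/s;  V_Py = rω cosθ + a·ω_rod·cosφ = +0.71288 m/s.
|V_P| = √(V_Px² + V_Py²) = 3.7196 m/s.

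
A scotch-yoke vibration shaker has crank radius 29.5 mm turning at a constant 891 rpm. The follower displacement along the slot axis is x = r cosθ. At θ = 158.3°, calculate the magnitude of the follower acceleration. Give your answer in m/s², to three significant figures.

ω = 93.31 rad/s (from 891 rpm).
x = r cosθ ⇒ ẍ = −rω² cosθ (ω constant).
|a| = rω²|cosθ| = 0.0295·(93.31)²·|cos 158.3°| = 238.62 m/s².

239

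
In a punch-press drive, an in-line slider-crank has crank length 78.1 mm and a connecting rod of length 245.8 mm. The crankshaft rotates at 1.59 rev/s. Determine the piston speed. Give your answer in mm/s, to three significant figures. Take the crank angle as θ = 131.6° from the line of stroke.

ω = 2π·1.59 = 9.99 rad/s
For an in-line slider-crank, x = r cosθ + √(L² − r² sin²θ), so v = −rω sinθ·[1 + r cosθ/√(L² − r² sin²θ)].
With r = 0.0781 m, L = 0.2458 m, θ = 131.6°: √(L² − r² sin²θ) = 0.23876 m.
v = −0.0781·9.99·0.74780·[1 + 0.0781·-0.66393/0.23876] = -0.45675 m/s.
|v| = 0.45675 m/s = 456.75 mm/s.

457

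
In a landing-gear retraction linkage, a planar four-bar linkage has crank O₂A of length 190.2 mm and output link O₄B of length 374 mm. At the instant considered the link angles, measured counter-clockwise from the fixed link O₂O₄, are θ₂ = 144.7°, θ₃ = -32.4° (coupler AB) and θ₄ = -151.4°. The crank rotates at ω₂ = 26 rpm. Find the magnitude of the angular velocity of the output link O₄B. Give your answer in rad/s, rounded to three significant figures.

0.0801

ω₂ = 2.723 rad/s (from 26 rpm).
Differentiating the loop-closure r₂e^{iθ₂}+r₃e^{iθ₃}=r₁+r₄e^{iθ₄} gives r₂ω₂e^{iθ₂}+r₃ω₃e^{iθ₃}=r₄ω₄e^{iθ₄}.
Eliminating the other unknown: ω₄ = r₂ω₂ sin(θ₂−θ₃) / [r₄ sin(θ₄−θ₃)].
Numerator sine = +0.05059; denominator sine = -0.87462.
Result = 0.1902·2.723·(+0.05059) / (0.374·(-0.87462)) = -0.080096 rad/s; magnitude 0.080096 rad/s.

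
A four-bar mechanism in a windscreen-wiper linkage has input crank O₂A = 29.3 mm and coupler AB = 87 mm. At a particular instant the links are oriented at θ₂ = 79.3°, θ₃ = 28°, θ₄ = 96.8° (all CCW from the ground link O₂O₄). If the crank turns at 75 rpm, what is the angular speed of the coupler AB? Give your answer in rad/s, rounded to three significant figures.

0.853

ω₂ = 7.854 rad/s (from 75 rpm).
Differentiating the loop-closure r₂e^{iθ₂}+r₃e^{iθ₃}=r₁+r₄e^{iθ₄} gives r₂ω₂e^{iθ₂}+r₃ω₃e^{iθ₃}=r₄ω₄e^{iθ₄}.
Eliminating the other unknown: ω₃ = r₂ω₂ sin(θ₄−θ₂) / [r₃ sin(θ₃−θ₄)].
Numerator sine = +0.30071; denominator sine = -0.93232.
Result = 0.0293·7.854·(+0.30071) / (0.087·(-0.93232)) = -0.85313 rad/s; magnitude 0.85313 rad/s.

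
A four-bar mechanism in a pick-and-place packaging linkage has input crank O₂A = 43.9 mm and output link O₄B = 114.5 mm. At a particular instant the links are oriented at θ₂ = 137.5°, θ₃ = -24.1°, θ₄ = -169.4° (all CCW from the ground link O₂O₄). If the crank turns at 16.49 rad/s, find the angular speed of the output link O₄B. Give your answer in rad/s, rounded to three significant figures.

ω₂ = 16.49 rad/s
Differentiating the loop-closure r₂e^{iθ₂}+r₃e^{iθ₃}=r₁+r₄e^{iθ₄} gives r₂ω₂e^{iθ₂}+r₃ω₃e^{iθ₃}=r₄ω₄e^{iθ₄}.
Eliminating the other unknown: ω₄ = r₂ω₂ sin(θ₂−θ₃) / [r₄ sin(θ₄−θ₃)].
Numerator sine = +0.31565; denominator sine = -0.56928.
Result = 0.0439·16.49·(+0.31565) / (0.1145·(-0.56928)) = -3.5056 rad/s; magnitude 3.5056 rad/s.

3.51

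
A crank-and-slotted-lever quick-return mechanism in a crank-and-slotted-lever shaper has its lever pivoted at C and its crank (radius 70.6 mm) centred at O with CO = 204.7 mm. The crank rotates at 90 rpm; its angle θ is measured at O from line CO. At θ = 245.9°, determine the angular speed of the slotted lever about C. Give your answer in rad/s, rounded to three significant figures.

0.246

ω = 9.425 rad/s (from 90 rpm).
Crank pin A relative to C: A = (d + r cosθ, r sinθ); lever angle φ = atan2(r sinθ, d + r cosθ).
Differentiating tanφ: φ̇ = rω(d cosθ + r)/(d² + r² + 2dr cosθ).
d² + r² + 2dr cosθ = |CA|² = 0.0350842 m²;  d cosθ + r = -0.012985 m.
|ω_lever| = |0.0706·9.425·-0.012985| / 0.0350842 = 0.24627 rad/s.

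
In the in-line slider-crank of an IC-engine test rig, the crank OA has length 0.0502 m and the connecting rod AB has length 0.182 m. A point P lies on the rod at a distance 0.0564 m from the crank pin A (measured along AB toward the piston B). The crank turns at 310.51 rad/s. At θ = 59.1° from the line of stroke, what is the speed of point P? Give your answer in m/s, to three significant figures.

15.0

ω = 310.5 rad/s.  Crank-pin speed |V_A| = rω = 15.588 m/s, perpendicular to OA.
Rod angle: sinφ = −(r/L) sinθ ⇒ φ = -13.690°; ω_rod = −rω cosθ/√(L²−r²sin²θ) = -45.269 rad/s.
V_P = V_A + ω_rod × AP, with AP = 0.0564 m along the rod.
Components: V_Px = −rω sinθ − a·ω_rod·sinφ = -13.979 m/s;  V_Py = rω cosθ + a·ω_rod·cosφ = +5.5242 m/s.
|V_P| = √(V_Px² + V_Py²) = 15.031 m/s.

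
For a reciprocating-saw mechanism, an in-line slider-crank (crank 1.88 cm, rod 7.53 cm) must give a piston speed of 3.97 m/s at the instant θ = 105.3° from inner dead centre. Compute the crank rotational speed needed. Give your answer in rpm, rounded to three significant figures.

2240

For an in-line slider-crank, |v_piston| = rω|sinθ|·[1 + r cosθ/√(L² − r² sin²θ)].
With r = 0.0188 m, L = 0.0753 m, θ = 105.3°: the bracketed kinematic factor |dx/dθ| = 0.016903 m.
ω = v/|dx/dθ| = 3.97/0.016903 = 234.87 rad/s.
N = 60ω/(2π) = 2242.9 rpm.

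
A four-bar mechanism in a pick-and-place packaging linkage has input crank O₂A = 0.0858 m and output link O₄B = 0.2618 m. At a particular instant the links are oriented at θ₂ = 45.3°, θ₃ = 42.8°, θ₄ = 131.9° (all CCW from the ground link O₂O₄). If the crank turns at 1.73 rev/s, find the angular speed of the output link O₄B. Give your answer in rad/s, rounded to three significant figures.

ω₂ = 10.87 rad/s (from 1.73 rev/s).
Differentiating the loop-closure r₂e^{iθ₂}+r₃e^{iθ₃}=r₁+r₄e^{iθ₄} gives r₂ω₂e^{iθ₂}+r₃ω₃e^{iθ₃}=r₄ω₄e^{iθ₄}.
Eliminating the other unknown: ω₄ = r₂ω₂ sin(θ₂−θ₃) / [r₄ sin(θ₄−θ₃)].
Numerator sine = +0.04362; denominator sine = +0.99988.
Result = 0.0858·10.87·(+0.04362) / (0.2618·(+0.99988)) = +0.15541 rad/s; magnitude 0.15541 rad/s.

0.155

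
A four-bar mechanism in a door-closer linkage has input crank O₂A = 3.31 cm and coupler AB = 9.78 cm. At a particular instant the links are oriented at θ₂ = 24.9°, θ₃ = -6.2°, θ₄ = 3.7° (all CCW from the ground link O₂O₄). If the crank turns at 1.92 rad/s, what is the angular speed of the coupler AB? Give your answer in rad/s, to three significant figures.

ω₂ = 1.92 rad/s
Differentiating the loop-closure r₂e^{iθ₂}+r₃e^{iθ₃}=r₁+r₄e^{iθ₄} gives r₂ω₂e^{iθ₂}+r₃ω₃e^{iθ₃}=r₄ω₄e^{iθ₄}.
Eliminating the other unknown: ω₃ = r₂ω₂ sin(θ₄−θ₂) / [r₃ sin(θ₃−θ₄)].
Numerator sine = -0.36162; denominator sine = -0.17193.
Result = 0.0331·1.92·(-0.36162) / (0.0978·(-0.17193)) = +1.3668 rad/s; magnitude 1.3668 rad/s.

1.37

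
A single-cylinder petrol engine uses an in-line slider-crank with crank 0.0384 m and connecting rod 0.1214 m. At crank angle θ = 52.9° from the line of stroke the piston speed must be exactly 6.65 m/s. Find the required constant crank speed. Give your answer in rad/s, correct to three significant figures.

For an in-line slider-crank, |v_piston| = rω|sinθ|·[1 + r cosθ/√(L² − r² sin²θ)].
With r = 0.0384 m, L = 0.1214 m, θ = 52.9°: the bracketed kinematic factor |dx/dθ| = 0.036666 m.
ω = v/|dx/dθ| = 6.65/0.036666 = 181.37 rad/s.

181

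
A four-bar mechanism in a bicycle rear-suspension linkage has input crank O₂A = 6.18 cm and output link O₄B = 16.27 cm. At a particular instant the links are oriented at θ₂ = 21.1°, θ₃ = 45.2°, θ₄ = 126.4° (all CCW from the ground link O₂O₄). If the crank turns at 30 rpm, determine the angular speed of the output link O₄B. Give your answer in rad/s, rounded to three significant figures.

0.493

ω₂ = 3.142 rad/s (from 30 rpm).
Differentiating the loop-closure r₂e^{iθ₂}+r₃e^{iθ₃}=r₁+r₄e^{iθ₄} gives r₂ω₂e^{iθ₂}+r₃ω₃e^{iθ₃}=r₄ω₄e^{iθ₄}.
Eliminating the other unknown: ω₄ = r₂ω₂ sin(θ₂−θ₃) / [r₄ sin(θ₄−θ₃)].
Numerator sine = -0.40833; denominator sine = +0.98823.
Result = 0.0618·3.142·(-0.40833) / (0.1627·(+0.98823)) = -0.49307 rad/s; magnitude 0.49307 rad/s.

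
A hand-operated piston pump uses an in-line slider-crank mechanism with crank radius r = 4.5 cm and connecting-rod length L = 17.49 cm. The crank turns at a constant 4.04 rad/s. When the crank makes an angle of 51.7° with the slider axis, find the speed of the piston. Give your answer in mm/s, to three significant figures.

166

ω = 4.04 rad/s
For an in-line slider-crank, x = r cosθ + √(L² − r² sin²θ), so v = −rω sinθ·[1 + r cosθ/√(L² − r² sin²θ)].
With r = 0.045 m, L = 0.1749 m, θ = 51.7°: √(L² − r² sin²θ) = 0.1713 m.
v = −0.045·4.04·0.78478·[1 + 0.045·0.61978/0.1713] = -0.1659 m/s.
|v| = 0.1659 m/s = 165.9 mm/s.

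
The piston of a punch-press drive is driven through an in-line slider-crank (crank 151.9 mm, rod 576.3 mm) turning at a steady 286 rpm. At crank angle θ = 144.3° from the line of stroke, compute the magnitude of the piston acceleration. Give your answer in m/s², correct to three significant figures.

ω = 2π·286/60 = 29.95 rad/s
x(θ) = r cosθ + √(L² − r² sin²θ); with ω constant, a = ω²·d²x/dθ².
d²x/dθ² = −r cosθ − r²(cos2θ)/√u − r⁴ sin²2θ/(4u^{3/2}),  u = L² − r² sin²θ = 0.324265 m².
Substituting r = 0.1519 m, L = 0.5763 m, θ = 144.3°: d²x/dθ² = +0.10978 m.
a = ω²·d²x/dθ² = (29.95)²·(+0.10978) = +98.475 m/s²;  |a| = 98.475 m/s².

98.5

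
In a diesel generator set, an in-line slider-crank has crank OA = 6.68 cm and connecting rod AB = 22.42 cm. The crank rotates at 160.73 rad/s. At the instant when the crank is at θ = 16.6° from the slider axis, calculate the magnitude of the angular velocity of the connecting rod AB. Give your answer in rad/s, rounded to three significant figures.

ω = 160.7 rad/s
The rod makes angle φ with the slider axis where L sinφ = r sinθ; differentiating, L cosφ·φ̇ = r ω cosθ.
L cosφ = √(L² − r² sin²θ) = 0.22339 m.
|ω_rod| = r ω |cosθ| / √(L² − r² sin²θ) = 0.0668·160.7·0.95832/0.22339 = 46.06 rad/s.

46.1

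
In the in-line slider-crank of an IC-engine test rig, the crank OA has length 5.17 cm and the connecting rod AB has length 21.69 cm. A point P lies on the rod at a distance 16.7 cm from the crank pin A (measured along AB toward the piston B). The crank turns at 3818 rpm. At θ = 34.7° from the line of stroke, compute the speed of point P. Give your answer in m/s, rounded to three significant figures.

ω = 399.8 rad/s.  Crank-pin speed |V_A| = rω = 20.671 m/s, perpendicular to OA.
Rod angle: sinφ = −(r/L) sinθ ⇒ φ = -7.799°; ω_rod = −rω cosθ/√(L²−r²sin²θ) = -79.082 rad/s.
V_P = V_A + ω_rod × AP, with AP = 0.167 m along the rod.
Components: V_Px = −rω sinθ − a·ω_rod·sinφ = -13.559 m/s;  V_Py = rω cosθ + a·ω_rod·cosφ = +3.9097 m/s.
|V_P| = √(V_Px² + V_Py²) = 14.112 m/s.

14.1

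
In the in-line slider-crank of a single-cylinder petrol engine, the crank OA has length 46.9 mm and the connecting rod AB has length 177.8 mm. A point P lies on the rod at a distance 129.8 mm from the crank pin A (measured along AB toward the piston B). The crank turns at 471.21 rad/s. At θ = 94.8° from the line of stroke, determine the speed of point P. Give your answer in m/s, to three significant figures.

ω = 471.2 rad/s.  Crank-pin speed |V_A| = rω = 22.1 m/s, perpendicular to OA.
Rod angle: sinφ = −(r/L) sinθ ⇒ φ = -15.240°; ω_rod = −rω cosθ/√(L²−r²sin²θ) = +10.78 rad/s.
V_P = V_A + ω_rod × AP, with AP = 0.1298 m along the rod.
Components: V_Px = −rω sinθ − a·ω_rod·sinφ = -21.654 m/s;  V_Py = rω cosθ + a·ω_rod·cosφ = -0.49924 m/s.
|V_P| = √(V_Px² + V_Py²) = 21.66 m/s.

21.7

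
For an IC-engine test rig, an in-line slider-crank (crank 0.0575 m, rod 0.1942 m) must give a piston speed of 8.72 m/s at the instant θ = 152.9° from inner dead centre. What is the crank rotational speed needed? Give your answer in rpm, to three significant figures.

For an in-line slider-crank, |v_piston| = rω|sinθ|·[1 + r cosθ/√(L² − r² sin²θ)].
With r = 0.0575 m, L = 0.1942 m, θ = 152.9°: the bracketed kinematic factor |dx/dθ| = 0.019226 m.
ω = v/|dx/dθ| = 8.72/0.019226 = 453.55 rad/s.
N = 60ω/(2π) = 4331.1 rpm.

4330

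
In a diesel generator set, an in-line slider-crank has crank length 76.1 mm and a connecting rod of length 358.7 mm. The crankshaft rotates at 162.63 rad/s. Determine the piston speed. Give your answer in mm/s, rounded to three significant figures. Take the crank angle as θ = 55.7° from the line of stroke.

11500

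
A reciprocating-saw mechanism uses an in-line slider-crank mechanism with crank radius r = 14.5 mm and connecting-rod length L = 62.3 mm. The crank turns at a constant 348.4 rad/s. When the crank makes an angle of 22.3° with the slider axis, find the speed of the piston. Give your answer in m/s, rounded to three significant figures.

2.33

ω = 348.4 rad/s
For an in-line slider-crank, x = r cosθ + √(L² − r² sin²θ), so v = −rω sinθ·[1 + r cosθ/√(L² − r² sin²θ)].
With r = 0.0145 m, L = 0.0623 m, θ = 22.3°: √(L² − r² sin²θ) = 0.062057 m.
v = −0.0145·348.4·0.37946·[1 + 0.0145·0.92521/0.062057] = -2.3313 m/s.
|v| = 2.3313 m/s.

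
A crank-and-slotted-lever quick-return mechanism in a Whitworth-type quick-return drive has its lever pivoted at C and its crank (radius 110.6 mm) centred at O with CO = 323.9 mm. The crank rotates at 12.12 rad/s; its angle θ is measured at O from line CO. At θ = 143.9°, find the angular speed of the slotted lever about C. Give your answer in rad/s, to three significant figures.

ω = 12.12 rad/s
Crank pin A relative to C: A = (d + r cosθ, r sinθ); lever angle φ = atan2(r sinθ, d + r cosθ).
Differentiating tanφ: φ̇ = rω(d cosθ + r)/(d² + r² + 2dr cosθ).
d² + r² + 2dr cosθ = |CA|² = 0.0592538 m²;  d cosθ + r = -0.15111 m.
|ω_lever| = |0.1106·12.12·-0.15111| / 0.0592538 = 3.4184 rad/s.

3.42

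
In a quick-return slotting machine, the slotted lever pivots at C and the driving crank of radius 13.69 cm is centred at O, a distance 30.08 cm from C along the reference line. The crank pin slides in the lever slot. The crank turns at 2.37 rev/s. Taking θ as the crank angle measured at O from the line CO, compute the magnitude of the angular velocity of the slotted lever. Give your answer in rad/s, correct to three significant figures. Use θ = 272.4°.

2.70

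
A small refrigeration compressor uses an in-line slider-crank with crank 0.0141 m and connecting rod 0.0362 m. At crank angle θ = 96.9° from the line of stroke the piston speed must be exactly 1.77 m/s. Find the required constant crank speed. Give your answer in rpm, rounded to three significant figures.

For an in-line slider-crank, |v_piston| = rω|sinθ|·[1 + r cosθ/√(L² − r² sin²θ)].
With r = 0.0141 m, L = 0.0362 m, θ = 96.9°: the bracketed kinematic factor |dx/dθ| = 0.013288 m.
ω = v/|dx/dθ| = 1.77/0.013288 = 133.21 rad/s.
N = 60ω/(2π) = 1272 rpm.

1270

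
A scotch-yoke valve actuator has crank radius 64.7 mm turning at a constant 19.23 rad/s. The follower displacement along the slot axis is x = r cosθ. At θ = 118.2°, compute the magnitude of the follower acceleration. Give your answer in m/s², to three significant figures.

ω = 19.23 rad/s
x = r cosθ ⇒ ẍ = −rω² cosθ (ω constant).
|a| = rω²|cosθ| = 0.0647·(19.23)²·|cos 118.2°| = 11.306 m/s².

11.3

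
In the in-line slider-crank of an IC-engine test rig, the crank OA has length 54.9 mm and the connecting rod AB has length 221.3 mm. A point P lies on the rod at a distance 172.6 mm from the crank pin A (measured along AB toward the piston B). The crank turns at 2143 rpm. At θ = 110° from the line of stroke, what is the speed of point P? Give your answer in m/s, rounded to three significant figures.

ω = 224.4 rad/s.  Crank-pin speed |V_A| = rω = 12.32 m/s, perpendicular to OA.
Rod angle: sinφ = −(r/L) sinθ ⇒ φ = -13.481°; ω_rod = −rω cosθ/√(L²−r²sin²θ) = +19.581 rad/s.
V_P = V_A + ω_rod × AP, with AP = 0.1726 m along the rod.
Components: V_Px = −rω sinθ − a·ω_rod·sinφ = -10.789 m/s;  V_Py = rω cosθ + a·ω_rod·cosφ = -0.9273 m/s.
|V_P| = √(V_Px² + V_Py²) = 10.829 m/s.

10.8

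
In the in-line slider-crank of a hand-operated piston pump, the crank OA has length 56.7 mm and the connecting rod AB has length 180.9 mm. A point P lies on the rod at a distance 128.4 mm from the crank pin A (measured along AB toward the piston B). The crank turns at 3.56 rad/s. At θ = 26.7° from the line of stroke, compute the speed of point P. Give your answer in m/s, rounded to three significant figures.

0.121

ω = 3.56 rad/s.  Crank-pin speed |V_A| = rω = 0.20185 m/s, perpendicular to OA.
Rod angle: sinφ = −(r/L) sinθ ⇒ φ = -8.096°; ω_rod = −rω cosθ/√(L²−r²sin²θ) = -1.0069 rad/s.
V_P = V_A + ω_rod × AP, with AP = 0.1284 m along the rod.
Components: V_Px = −rω sinθ − a·ω_rod·sinφ = -0.1089 m/s;  V_Py = rω cosθ + a·ω_rod·cosφ = +0.052334 m/s.
|V_P| = √(V_Px² + V_Py²) = 0.12083 m/s.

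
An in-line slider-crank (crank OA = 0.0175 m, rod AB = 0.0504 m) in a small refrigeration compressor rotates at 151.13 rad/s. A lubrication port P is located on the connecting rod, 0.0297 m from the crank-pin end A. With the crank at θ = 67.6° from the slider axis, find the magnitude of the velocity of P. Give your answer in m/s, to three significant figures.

ω = 151.1 rad/s.  Crank-pin speed |V_A| = rω = 2.6448 m/s, perpendicular to OA.
Rod angle: sinφ = −(r/L) sinθ ⇒ φ = -18.725°; ω_rod = −rω cosθ/√(L²−r²sin²θ) = -21.114 rad/s.
V_P = V_A + ω_rod × AP, with AP = 0.0297 m along the rod.
Components: V_Px = −rω sinθ − a·ω_rod·sinφ = -2.6465 m/s;  V_Py = rω cosθ + a·ω_rod·cosφ = +0.41394 m/s.
|V_P| = √(V_Px² + V_Py²) = 2.6787 m/s.

2.68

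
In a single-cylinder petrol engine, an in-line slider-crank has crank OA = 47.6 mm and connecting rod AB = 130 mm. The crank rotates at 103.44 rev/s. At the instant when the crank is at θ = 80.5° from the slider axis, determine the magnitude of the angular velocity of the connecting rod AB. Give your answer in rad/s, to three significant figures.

42.1

ω = 649.9 rad/s (converted from 103.44 rev/s).
The rod makes angle φ with the slider axis where L sinφ = r sinθ; differentiating, L cosφ·φ̇ = r ω cosθ.
L cosφ = √(L² − r² sin²θ) = 0.12123 m.
|ω_rod| = r ω |cosθ| / √(L² − r² sin²θ) = 0.0476·649.9·0.16505/0.12123 = 42.12 rad/s.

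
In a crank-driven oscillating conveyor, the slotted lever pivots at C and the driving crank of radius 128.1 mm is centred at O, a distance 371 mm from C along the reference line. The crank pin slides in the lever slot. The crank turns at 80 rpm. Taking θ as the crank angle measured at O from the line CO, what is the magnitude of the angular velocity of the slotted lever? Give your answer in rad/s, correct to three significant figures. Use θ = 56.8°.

1.72

ω = 8.378 rad/s (from 80 rpm).
Crank pin A relative to C: A = (d + r cosθ, r sinθ); lever angle φ = atan2(r sinθ, d + r cosθ).
Differentiating tanφ: φ̇ = rω(d cosθ + r)/(d² + r² + 2dr cosθ).
d² + r² + 2dr cosθ = |CA|² = 0.206097 m²;  d cosθ + r = +0.33125 m.
|ω_lever| = |0.1281·8.378·+0.33125| / 0.206097 = 1.7248 rad/s.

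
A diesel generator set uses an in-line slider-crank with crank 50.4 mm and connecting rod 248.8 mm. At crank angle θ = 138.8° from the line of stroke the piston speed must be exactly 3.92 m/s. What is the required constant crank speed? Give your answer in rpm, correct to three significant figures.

For an in-line slider-crank, |v_piston| = rω|sinθ|·[1 + r cosθ/√(L² − r² sin²θ)].
With r = 0.0504 m, L = 0.2488 m, θ = 138.8°: the bracketed kinematic factor |dx/dθ| = 0.028092 m.
ω = v/|dx/dθ| = 3.92/0.028092 = 139.54 rad/s.
N = 60ω/(2π) = 1332.5 rpm.

1330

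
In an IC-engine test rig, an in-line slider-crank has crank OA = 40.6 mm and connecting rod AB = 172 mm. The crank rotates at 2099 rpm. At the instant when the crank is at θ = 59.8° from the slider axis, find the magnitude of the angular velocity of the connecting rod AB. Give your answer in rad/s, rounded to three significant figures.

26.7

ω = 219.8 rad/s (converted from 2099 rpm).
The rod makes angle φ with the slider axis where L sinφ = r sinθ; differentiating, L cosφ·φ̇ = r ω cosθ.
L cosφ = √(L² − r² sin²θ) = 0.16838 m.
|ω_rod| = r ω |cosθ| / √(L² − r² sin²θ) = 0.0406·219.8·0.50302/0.16838 = 26.66 rad/s.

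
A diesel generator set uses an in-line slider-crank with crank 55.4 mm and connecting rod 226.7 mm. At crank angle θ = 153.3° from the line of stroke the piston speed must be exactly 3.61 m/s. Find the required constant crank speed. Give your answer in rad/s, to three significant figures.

For an in-line slider-crank, |v_piston| = rω|sinθ|·[1 + r cosθ/√(L² − r² sin²θ)].
With r = 0.0554 m, L = 0.2267 m, θ = 153.3°: the bracketed kinematic factor |dx/dθ| = 0.019425 m.
ω = v/|dx/dθ| = 3.61/0.019425 = 185.85 rad/s.

186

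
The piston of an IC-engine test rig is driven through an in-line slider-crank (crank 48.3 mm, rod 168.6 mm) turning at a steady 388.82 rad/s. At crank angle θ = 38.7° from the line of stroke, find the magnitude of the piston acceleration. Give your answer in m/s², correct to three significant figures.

6210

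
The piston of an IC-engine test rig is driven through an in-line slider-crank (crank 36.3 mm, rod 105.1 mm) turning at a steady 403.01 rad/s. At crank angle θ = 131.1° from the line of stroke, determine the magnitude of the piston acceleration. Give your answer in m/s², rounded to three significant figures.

4100

ω = 403 rad/s
x(θ) = r cosθ + √(L² − r² sin²θ); with ω constant, a = ω²·d²x/dθ².
d²x/dθ² = −r cosθ − r²(cos2θ)/√u − r⁴ sin²2θ/(4u^{3/2}),  u = L² − r² sin²θ = 0.0102977 m².
Substituting r = 0.0363 m, L = 0.1051 m, θ = 131.1°: d²x/dθ² = +0.025217 m.
a = ω²·d²x/dθ² = (403)²·(+0.025217) = +4095.7 m/s²;  |a| = 4095.7 m/s².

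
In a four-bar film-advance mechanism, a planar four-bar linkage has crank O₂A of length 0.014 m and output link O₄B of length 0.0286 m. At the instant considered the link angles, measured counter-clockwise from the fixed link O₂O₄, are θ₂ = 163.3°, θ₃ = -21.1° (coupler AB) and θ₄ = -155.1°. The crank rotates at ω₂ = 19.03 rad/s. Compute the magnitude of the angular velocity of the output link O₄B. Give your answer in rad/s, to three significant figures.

0.994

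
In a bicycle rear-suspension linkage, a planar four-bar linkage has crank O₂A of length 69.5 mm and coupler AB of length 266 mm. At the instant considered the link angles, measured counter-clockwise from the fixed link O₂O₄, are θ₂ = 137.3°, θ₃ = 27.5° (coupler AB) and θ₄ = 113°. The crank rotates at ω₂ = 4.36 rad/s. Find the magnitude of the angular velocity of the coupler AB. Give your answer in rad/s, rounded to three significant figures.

ω₂ = 4.36 rad/s
Differentiating the loop-closure r₂e^{iθ₂}+r₃e^{iθ₃}=r₁+r₄e^{iθ₄} gives r₂ω₂e^{iθ₂}+r₃ω₃e^{iθ₃}=r₄ω₄e^{iθ₄}.
Eliminating the other unknown: ω₃ = r₂ω₂ sin(θ₄−θ₂) / [r₃ sin(θ₃−θ₄)].
Numerator sine = -0.41151; denominator sine = -0.99692.
Result = 0.0695·4.36·(-0.41151) / (0.266·(-0.99692)) = +0.47024 rad/s; magnitude 0.47024 rad/s.

0.470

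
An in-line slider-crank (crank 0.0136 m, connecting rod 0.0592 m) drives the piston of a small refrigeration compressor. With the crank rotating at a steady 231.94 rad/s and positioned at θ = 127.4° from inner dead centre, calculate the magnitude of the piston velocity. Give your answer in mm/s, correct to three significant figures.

ω = 231.9 rad/s
For an in-line slider-crank, x = r cosθ + √(L² − r² sin²θ), so v = −rω sinθ·[1 + r cosθ/√(L² − r² sin²θ)].
With r = 0.0136 m, L = 0.0592 m, θ = 127.4°: √(L² − r² sin²θ) = 0.058206 m.
v = −0.0136·231.9·0.79441·[1 + 0.0136·-0.60738/0.058206] = -2.1503 m/s.
|v| = 2.1503 m/s = 2150.3 mm/s.

2150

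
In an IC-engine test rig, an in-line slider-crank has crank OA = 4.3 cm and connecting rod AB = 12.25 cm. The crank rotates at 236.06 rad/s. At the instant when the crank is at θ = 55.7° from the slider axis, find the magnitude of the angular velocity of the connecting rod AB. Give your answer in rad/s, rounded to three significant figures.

ω = 236.1 rad/s
The rod makes angle φ with the slider axis where L sinφ = r sinθ; differentiating, L cosφ·φ̇ = r ω cosθ.
L cosφ = √(L² − r² sin²θ) = 0.11724 m.
|ω_rod| = r ω |cosθ| / √(L² − r² sin²θ) = 0.043·236.1·0.56353/0.11724 = 48.791 rad/s.

48.8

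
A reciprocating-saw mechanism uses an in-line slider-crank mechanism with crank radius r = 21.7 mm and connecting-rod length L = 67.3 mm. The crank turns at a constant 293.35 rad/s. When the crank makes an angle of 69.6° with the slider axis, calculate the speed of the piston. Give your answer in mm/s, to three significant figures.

6670

ω = 293.4 rad/s
For an in-line slider-crank, x = r cosθ + √(L² − r² sin²θ), so v = −rω sinθ·[1 + r cosθ/√(L² − r² sin²θ)].
With r = 0.0217 m, L = 0.0673 m, θ = 69.6°: √(L² − r² sin²θ) = 0.064153 m.
v = −0.0217·293.4·0.93728·[1 + 0.0217·0.34857/0.064153] = -6.6699 m/s.
|v| = 6.6699 m/s = 6669.9 mm/s.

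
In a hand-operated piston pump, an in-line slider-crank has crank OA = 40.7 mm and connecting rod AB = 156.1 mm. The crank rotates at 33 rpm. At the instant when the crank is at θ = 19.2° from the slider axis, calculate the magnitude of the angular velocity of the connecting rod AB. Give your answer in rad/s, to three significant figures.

0.854

ω = 3.456 rad/s (converted from 33 rpm).
The rod makes angle φ with the slider axis where L sinφ = r sinθ; differentiating, L cosφ·φ̇ = r ω cosθ.
L cosφ = √(L² − r² sin²θ) = 0.15553 m.
|ω_rod| = r ω |cosθ| / √(L² − r² sin²θ) = 0.0407·3.456·0.94438/0.15553 = 0.85405 rad/s.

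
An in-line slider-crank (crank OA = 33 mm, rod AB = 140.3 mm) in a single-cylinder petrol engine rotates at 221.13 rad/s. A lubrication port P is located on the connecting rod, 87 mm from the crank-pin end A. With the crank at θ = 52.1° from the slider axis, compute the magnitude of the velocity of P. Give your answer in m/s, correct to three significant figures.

6.51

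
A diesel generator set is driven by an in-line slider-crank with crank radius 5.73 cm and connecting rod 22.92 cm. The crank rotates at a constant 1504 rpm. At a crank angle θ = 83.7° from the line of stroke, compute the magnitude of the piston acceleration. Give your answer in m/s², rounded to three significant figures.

202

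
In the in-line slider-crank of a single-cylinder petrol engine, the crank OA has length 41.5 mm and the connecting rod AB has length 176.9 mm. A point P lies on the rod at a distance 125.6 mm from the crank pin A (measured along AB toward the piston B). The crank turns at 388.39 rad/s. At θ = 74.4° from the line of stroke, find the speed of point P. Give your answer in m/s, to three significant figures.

16.3

ω = 388.4 rad/s.  Crank-pin speed |V_A| = rω = 16.118 m/s, perpendicular to OA.
Rod angle: sinφ = −(r/L) sinθ ⇒ φ = -13.059°; ω_rod = −rω cosθ/√(L²−r²sin²θ) = -25.153 rad/s.
V_P = V_A + ω_rod × AP, with AP = 0.1256 m along the rod.
Components: V_Px = −rω sinθ − a·ω_rod·sinφ = -16.238 m/s;  V_Py = rω cosθ + a·ω_rod·cosφ = +1.257 m/s.
|V_P| = √(V_Px² + V_Py²) = 16.287 m/s.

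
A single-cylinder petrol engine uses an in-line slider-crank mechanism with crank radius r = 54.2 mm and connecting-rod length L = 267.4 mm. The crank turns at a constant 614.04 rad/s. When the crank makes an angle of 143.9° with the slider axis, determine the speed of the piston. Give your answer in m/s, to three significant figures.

ω = 614 rad/s
For an in-line slider-crank, x = r cosθ + √(L² − r² sin²θ), so v = −rω sinθ·[1 + r cosθ/√(L² − r² sin²θ)].
With r = 0.0542 m, L = 0.2674 m, θ = 143.9°: √(L² − r² sin²θ) = 0.26549 m.
v = −0.0542·614·0.58920·[1 + 0.0542·-0.80799/0.26549] = -16.374 m/s.
|v| = 16.374 m/s.

16.4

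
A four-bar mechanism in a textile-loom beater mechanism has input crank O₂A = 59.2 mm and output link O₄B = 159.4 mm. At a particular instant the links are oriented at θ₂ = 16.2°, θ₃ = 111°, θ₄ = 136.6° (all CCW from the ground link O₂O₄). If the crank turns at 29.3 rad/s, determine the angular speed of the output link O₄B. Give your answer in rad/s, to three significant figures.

ω₂ = 29.3 rad/s
Differentiating the loop-closure r₂e^{iθ₂}+r₃e^{iθ₃}=r₁+r₄e^{iθ₄} gives r₂ω₂e^{iθ₂}+r₃ω₃e^{iθ₃}=r₄ω₄e^{iθ₄}.
Eliminating the other unknown: ω₄ = r₂ω₂ sin(θ₂−θ₃) / [r₄ sin(θ₄−θ₃)].
Numerator sine = -0.99649; denominator sine = +0.43209.
Result = 0.0592·29.3·(-0.99649) / (0.1594·(+0.43209)) = -25.096 rad/s; magnitude 25.096 rad/s.

25.1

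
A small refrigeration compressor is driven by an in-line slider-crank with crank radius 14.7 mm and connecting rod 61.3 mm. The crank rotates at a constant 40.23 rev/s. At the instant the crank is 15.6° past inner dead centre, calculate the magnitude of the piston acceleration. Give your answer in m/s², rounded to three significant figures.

1100

ω = 2π·40.2 = 252.8 rad/s
x(θ) = r cosθ + √(L² − r² sin²θ); with ω constant, a = ω²·d²x/dθ².
d²x/dθ² = −r cosθ − r²(cos2θ)/√u − r⁴ sin²2θ/(4u^{3/2}),  u = L² − r² sin²θ = 0.00374206 m².
Substituting r = 0.0147 m, L = 0.0613 m, θ = 15.6°: d²x/dθ² = -0.017194 m.
a = ω²·d²x/dθ² = (252.8)²·(-0.017194) = -1098.6 m/s²;  |a| = 1098.6 m/s².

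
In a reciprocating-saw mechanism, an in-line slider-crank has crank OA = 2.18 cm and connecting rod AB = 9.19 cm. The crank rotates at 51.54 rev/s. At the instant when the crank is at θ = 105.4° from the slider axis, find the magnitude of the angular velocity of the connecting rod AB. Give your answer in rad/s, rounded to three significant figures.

21.0

ω = 323.8 rad/s (converted from 51.54 rev/s).
The rod makes angle φ with the slider axis where L sinφ = r sinθ; differentiating, L cosφ·φ̇ = r ω cosθ.
L cosφ = √(L² − r² sin²θ) = 0.089464 m.
|ω_rod| = r ω |cosθ| / √(L² − r² sin²θ) = 0.0218·323.8·0.26556/0.089464 = 20.955 rad/s.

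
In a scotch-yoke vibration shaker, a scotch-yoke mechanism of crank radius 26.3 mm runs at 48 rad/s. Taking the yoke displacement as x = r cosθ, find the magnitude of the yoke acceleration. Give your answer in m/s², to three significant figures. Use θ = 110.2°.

20.9

ω = 48 rad/s
x = r cosθ ⇒ ẍ = −rω² cosθ (ω constant).
|a| = rω²|cosθ| = 0.0263·(48)²·|cos 110.2°| = 20.923 m/s².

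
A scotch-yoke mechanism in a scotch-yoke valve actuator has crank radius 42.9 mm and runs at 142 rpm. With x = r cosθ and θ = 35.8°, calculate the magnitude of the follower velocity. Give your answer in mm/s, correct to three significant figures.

373

ω = 14.87 rad/s (from 142 rpm).
x = r cosθ ⇒ ẋ = −rω sinθ.
|v| = rω|sinθ| = 0.0429·14.87·|sin 35.8°| = 0.37316 m/s = 373.16 mm/s.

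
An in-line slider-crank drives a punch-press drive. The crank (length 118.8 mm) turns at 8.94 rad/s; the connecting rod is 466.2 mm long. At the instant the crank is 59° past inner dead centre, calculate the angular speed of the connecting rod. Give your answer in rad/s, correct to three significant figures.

ω = 8.94 rad/s
The rod makes angle φ with the slider axis where L sinφ = r sinθ; differentiating, L cosφ·φ̇ = r ω cosθ.
L cosφ = √(L² − r² sin²θ) = 0.45494 m.
|ω_rod| = r ω |cosθ| / √(L² − r² sin²θ) = 0.1188·8.94·0.51504/0.45494 = 1.2024 rad/s.

1.20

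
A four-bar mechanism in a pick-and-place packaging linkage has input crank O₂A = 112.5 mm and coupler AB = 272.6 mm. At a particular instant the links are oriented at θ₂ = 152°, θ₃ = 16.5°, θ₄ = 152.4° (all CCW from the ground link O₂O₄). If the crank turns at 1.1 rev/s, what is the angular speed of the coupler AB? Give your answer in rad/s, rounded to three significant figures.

0.0286

ω₂ = 6.912 rad/s (from 1.1 rev/s).
Differentiating the loop-closure r₂e^{iθ₂}+r₃e^{iθ₃}=r₁+r₄e^{iθ₄} gives r₂ω₂e^{iθ₂}+r₃ω₃e^{iθ₃}=r₄ω₄e^{iθ₄}.
Eliminating the other unknown: ω₃ = r₂ω₂ sin(θ₄−θ₂) / [r₃ sin(θ₃−θ₄)].
Numerator sine = +0.00698; denominator sine = -0.69591.
Result = 0.1125·6.912·(+0.00698) / (0.2726·(-0.69591)) = -0.028614 rad/s; magnitude 0.028614 rad/s.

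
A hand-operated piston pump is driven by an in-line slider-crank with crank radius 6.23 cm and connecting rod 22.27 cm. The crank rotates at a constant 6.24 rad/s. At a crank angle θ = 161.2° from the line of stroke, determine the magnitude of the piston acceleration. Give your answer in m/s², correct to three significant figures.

ω = 6.24 rad/s
x(θ) = r cosθ + √(L² − r² sin²θ); with ω constant, a = ω²·d²x/dθ².
d²x/dθ² = −r cosθ − r²(cos2θ)/√u − r⁴ sin²2θ/(4u^{3/2}),  u = L² − r² sin²θ = 0.0491922 m².
Substituting r = 0.0623 m, L = 0.2227 m, θ = 161.2°: d²x/dθ² = +0.044983 m.
a = ω²·d²x/dθ² = (6.24)²·(+0.044983) = +1.7515 m/s²;  |a| = 1.7515 m/s².

1.75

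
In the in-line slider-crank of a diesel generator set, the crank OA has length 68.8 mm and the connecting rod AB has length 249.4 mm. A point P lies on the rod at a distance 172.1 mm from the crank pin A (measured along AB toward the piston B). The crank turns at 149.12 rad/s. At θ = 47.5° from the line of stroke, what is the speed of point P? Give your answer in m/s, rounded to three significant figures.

ω = 149.1 rad/s.  Crank-pin speed |V_A| = rω = 10.259 m/s, perpendicular to OA.
Rod angle: sinφ = −(r/L) sinθ ⇒ φ = -11.735°; ω_rod = −rω cosθ/√(L²−r²sin²θ) = -28.385 rad/s.
V_P = V_A + ω_rod × AP, with AP = 0.1721 m along the rod.
Components: V_Px = −rω sinθ − a·ω_rod·sinφ = -8.5576 m/s;  V_Py = rω cosθ + a·ω_rod·cosφ = +2.1483 m/s.
|V_P| = √(V_Px² + V_Py²) = 8.8231 m/s.

8.82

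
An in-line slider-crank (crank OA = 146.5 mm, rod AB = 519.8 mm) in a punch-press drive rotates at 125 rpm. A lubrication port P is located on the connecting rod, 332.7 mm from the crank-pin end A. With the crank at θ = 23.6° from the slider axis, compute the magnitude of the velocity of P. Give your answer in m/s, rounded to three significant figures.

1.10

ω = 13.09 rad/s.  Crank-pin speed |V_A| = rω = 1.9177 m/s, perpendicular to OA.
Rod angle: sinφ = −(r/L) sinθ ⇒ φ = -6.479°; ω_rod = −rω cosθ/√(L²−r²sin²θ) = -3.4024 rad/s.
V_P = V_A + ω_rod × AP, with AP = 0.3327 m along the rod.
Components: V_Px = −rω sinθ − a·ω_rod·sinφ = -0.89547 m/s;  V_Py = rω cosθ + a·ω_rod·cosφ = +0.63253 m/s.
|V_P| = √(V_Px² + V_Py²) = 1.0963 m/s.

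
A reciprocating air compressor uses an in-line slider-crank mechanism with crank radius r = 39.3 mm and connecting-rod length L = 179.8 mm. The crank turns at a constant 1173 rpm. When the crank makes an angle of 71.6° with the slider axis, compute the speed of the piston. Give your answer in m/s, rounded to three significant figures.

4.90

ω = 2π·1173/60 = 122.8 rad/s
For an in-line slider-crank, x = r cosθ + √(L² − r² sin²θ), so v = −rω sinθ·[1 + r cosθ/√(L² − r² sin²θ)].
With r = 0.0393 m, L = 0.1798 m, θ = 71.6°: √(L² − r² sin²θ) = 0.17589 m.
v = −0.0393·122.8·0.94888·[1 + 0.0393·0.31565/0.17589] = -4.9037 m/s.
|v| = 4.9037 m/s.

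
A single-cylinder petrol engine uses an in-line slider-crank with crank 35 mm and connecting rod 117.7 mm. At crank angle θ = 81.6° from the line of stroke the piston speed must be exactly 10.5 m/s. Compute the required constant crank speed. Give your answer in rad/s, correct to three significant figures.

290

For an in-line slider-crank, |v_piston| = rω|sinθ|·[1 + r cosθ/√(L² − r² sin²θ)].
With r = 0.035 m, L = 0.1177 m, θ = 81.6°: the bracketed kinematic factor |dx/dθ| = 0.036198 m.
ω = v/|dx/dθ| = 10.5/0.036198 = 290.07 rad/s.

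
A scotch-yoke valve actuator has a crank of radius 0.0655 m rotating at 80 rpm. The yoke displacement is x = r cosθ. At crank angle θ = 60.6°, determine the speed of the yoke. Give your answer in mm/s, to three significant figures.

ω = 8.378 rad/s (from 80 rpm).
x = r cosθ ⇒ ẋ = −rω sinθ.
|v| = rω|sinθ| = 0.0655·8.378·|sin 60.6°| = 0.47806 m/s = 478.06 mm/s.

478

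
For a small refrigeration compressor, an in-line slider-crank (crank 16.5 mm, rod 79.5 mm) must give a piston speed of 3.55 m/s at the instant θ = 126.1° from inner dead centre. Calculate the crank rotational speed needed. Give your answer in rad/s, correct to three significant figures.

304

For an in-line slider-crank, |v_piston| = rω|sinθ|·[1 + r cosθ/√(L² − r² sin²θ)].
With r = 0.0165 m, L = 0.0795 m, θ = 126.1°: the bracketed kinematic factor |dx/dθ| = 0.011678 m.
ω = v/|dx/dθ| = 3.55/0.011678 = 303.99 rad/s.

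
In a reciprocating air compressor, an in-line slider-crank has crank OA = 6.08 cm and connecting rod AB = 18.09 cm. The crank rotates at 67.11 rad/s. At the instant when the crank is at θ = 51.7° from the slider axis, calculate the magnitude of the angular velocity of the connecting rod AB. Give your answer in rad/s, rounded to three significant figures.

ω = 67.11 rad/s
The rod makes angle φ with the slider axis where L sinφ = r sinθ; differentiating, L cosφ·φ̇ = r ω cosθ.
L cosφ = √(L² − r² sin²θ) = 0.17449 m.
|ω_rod| = r ω |cosθ| / √(L² − r² sin²θ) = 0.0608·67.11·0.61978/0.17449 = 14.493 rad/s.

14.5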